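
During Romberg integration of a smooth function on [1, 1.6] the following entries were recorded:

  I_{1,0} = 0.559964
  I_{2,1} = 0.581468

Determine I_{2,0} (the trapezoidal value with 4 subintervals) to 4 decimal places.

From I_{2,1} = (4·I_{2,0} − I_{1,0})/3, solve for I_{2,0}:
4·I_{2,0} = 3·0.581468 + 0.559964 = 2.304368
I_{2,0} = 0.576092

0.5761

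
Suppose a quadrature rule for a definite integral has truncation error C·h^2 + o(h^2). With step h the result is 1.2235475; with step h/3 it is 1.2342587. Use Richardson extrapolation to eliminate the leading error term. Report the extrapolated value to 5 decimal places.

Extrapolated value = (9·A(h/3) − A(h)) / (9 − 1)
= (9·1.2342587 − 1.2235475) / 8
= 9.8847808 / 8 = 1.2355976

1.23560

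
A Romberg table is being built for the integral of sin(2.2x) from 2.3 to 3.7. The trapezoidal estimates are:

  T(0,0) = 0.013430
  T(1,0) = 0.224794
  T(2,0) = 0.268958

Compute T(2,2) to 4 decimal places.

0.2829

Richardson extrapolation on the trapezoidal column (denominator 4−1=3):
T(1,1) = (4·0.224794 − 0.013430) / 3 = 0.295249
T(2,1) = (4·0.268958 − 0.224794) / 3 = 0.283679
T(2,2) = (16·0.283679 − 0.295249) / 15 = 0.282908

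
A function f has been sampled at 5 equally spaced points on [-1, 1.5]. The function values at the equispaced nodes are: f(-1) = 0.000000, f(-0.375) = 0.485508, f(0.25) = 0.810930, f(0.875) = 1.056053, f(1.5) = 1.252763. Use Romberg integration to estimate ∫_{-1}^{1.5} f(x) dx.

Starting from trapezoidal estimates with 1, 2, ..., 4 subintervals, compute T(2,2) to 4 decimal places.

T(0,0) (trapezoid, 1 panel, h=2.5000): 1.565954
T(1,0) (trapezoid, 2 panels, h=1.2500): 1.796639
T(2,0) (trapezoid, 4 panels, h=0.6250): 1.861795
T(1,1) = 1.796639 + (1.796639 − 1.565954)/3 = 1.873534
T(2,1) = 1.861795 + (1.861795 − 1.796639)/3 = 1.883514
T(2,2) = 1.883514 + (1.883514 − 1.873534)/15 = 1.884179

1.8842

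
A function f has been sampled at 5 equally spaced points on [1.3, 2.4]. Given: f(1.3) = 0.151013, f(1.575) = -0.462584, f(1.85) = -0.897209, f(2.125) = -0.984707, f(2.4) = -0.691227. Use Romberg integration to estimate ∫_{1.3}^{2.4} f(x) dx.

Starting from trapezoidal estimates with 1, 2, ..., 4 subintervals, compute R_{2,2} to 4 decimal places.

-0.7439

R_{0,0} (trapezoid, 1 panel, h=1.1000): -0.297118
R_{1,0} (trapezoid, 2 panels, h=0.5500): -0.642024
R_{2,0} (trapezoid, 4 panels, h=0.2750): -0.719017
R_{1,1} = -0.642024 + (-0.642024 − (-0.297118))/3 = -0.756993
R_{2,1} = -0.719017 + (-0.719017 − (-0.642024))/3 = -0.744681
R_{2,2} = -0.744681 + (-0.744681 − (-0.756993))/15 = -0.743860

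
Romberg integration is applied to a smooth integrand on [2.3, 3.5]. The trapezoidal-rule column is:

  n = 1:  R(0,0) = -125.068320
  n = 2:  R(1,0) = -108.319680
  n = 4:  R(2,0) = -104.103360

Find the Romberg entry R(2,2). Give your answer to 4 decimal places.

R(1,1) = (4·(-108.319680) − (-125.068320)) / 3 = -102.736800
R(2,1) = -104.103360 + (-104.103360 − (-108.319680))/3 = -102.697920
R(2,2) = (16·(-102.697920) − (-102.736800)) / 15 = -102.695328
(Column j=1 coincides with Simpson's rule on the same nodes.)

-102.6953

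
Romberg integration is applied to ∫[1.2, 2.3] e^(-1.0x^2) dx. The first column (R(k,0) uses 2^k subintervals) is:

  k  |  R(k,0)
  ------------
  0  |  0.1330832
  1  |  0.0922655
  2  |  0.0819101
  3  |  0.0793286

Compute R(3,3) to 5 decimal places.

Richardson extrapolation on the trapezoidal column (denominator 4−1=3):
R(1,1) = 0.0922655 + (0.0922655 − 0.1330832)/3 = 0.0786596
R(2,1) = 0.0819101 + (0.0819101 − 0.0922655)/3 = 0.0784583
R(3,1) = (4·0.0793286 − 0.0819101) / 3 = 0.0784681
R(2,2) = 0.0784583 + (0.0784583 − 0.0786596)/15 = 0.0784449
R(3,2) = (16·0.0784681 − 0.0784583) / 15 = 0.0784688
R(3,3) = 0.0784688 + (0.0784688 − 0.0784449)/63 = 0.0784692

0.07847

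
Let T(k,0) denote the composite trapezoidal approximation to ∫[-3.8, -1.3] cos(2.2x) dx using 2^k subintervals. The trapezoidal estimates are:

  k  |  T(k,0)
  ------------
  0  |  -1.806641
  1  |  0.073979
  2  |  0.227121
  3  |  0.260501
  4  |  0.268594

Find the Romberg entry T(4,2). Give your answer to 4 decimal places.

0.2713

Richardson extrapolation on the trapezoidal column (denominator 4−1=3):
T(3,1) = (4·0.260501 − 0.227121) / 3 = 0.271628
T(4,1) = 0.268594 + (0.268594 − 0.260501)/3 = 0.271292
T(4,2) = 0.271292 + (0.271292 − 0.271628)/15 = 0.271270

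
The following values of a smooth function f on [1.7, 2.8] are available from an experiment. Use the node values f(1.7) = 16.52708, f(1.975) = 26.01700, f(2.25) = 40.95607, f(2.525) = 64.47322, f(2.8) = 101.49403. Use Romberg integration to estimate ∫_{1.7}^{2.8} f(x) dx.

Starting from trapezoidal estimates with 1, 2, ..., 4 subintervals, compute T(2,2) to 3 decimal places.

T(0,0) (trapezoid, 1 panel, h=1.1000): 64.91161
T(1,0) (trapezoid, 2 panels, h=0.5500): 54.98164
T(2,0) (trapezoid, 4 panels, h=0.2750): 52.37563
T(1,1) = 54.98164 + (54.98164 − 64.91161)/3 = 51.67165
T(2,1) = 52.37563 + (52.37563 − 54.98164)/3 = 51.50696
T(2,2) = 51.50696 + (51.50696 − 51.67165)/15 = 51.49598

51.496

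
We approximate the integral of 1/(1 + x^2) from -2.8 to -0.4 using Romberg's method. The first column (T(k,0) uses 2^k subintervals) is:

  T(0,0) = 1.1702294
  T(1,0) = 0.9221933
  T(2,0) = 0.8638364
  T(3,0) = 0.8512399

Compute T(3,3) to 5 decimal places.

0.84726

T(1,1) = (4·0.9221933 − 1.1702294) / 3 = 0.8395146
T(2,1) = (4·0.8638364 − 0.9221933) / 3 = 0.8443841
T(3,1) = (4·0.8512399 − 0.8638364) / 3 = 0.8470411
T(2,2) = 0.8443841 + (0.8443841 − 0.8395146)/15 = 0.8447087
T(3,2) = 0.8470411 + (0.8470411 − 0.8443841)/15 = 0.8472182
T(3,3) = (64·0.8472182 − 0.8447087) / 63 = 0.8472580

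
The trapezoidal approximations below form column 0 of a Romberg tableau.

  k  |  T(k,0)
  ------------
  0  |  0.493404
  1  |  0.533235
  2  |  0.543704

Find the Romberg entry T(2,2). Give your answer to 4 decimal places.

Richardson extrapolation on the trapezoidal column (denominator 4−1=3):
T(1,1) = 0.533235 + (0.533235 − 0.493404)/3 = 0.546512
T(2,1) = (4·0.543704 − 0.533235) / 3 = 0.547194
T(2,2) = 0.547194 + (0.547194 − 0.546512)/15 = 0.547239
(Column j=1 coincides with Simpson's rule on the same nodes.)

0.5472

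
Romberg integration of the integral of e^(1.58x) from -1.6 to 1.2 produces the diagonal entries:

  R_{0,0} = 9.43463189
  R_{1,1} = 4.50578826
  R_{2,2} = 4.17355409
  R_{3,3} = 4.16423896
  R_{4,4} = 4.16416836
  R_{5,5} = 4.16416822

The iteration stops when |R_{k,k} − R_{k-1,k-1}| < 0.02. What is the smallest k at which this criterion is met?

|R_{1,1} − R_{0,0}| = 4.92884363 ≥ 0.02
|R_{2,2} − R_{1,1}| = 0.33223417 ≥ 0.02
|R_{3,3} − R_{2,2}| = 0.00931513 < 0.02

k = 3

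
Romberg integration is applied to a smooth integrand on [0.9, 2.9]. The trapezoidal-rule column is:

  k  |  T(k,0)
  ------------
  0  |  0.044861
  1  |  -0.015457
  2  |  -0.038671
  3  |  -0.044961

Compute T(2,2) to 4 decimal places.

-0.0471

Richardson extrapolation on the trapezoidal column (denominator 4−1=3):
T(1,1) = -0.015457 + (-0.015457 − 0.044861)/3 = -0.035563
T(2,1) = -0.038671 + (-0.038671 − (-0.015457))/3 = -0.046409
T(2,2) = (16·(-0.046409) − (-0.035563)) / 15 = -0.047132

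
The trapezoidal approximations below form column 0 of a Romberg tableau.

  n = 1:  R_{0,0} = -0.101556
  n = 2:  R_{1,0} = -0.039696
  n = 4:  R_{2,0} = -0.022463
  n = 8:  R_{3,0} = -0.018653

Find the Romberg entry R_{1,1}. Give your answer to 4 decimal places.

Richardson extrapolation on the trapezoidal column (denominator 4−1=3):
R_{1,1} = (4·(-0.039696) − (-0.101556)) / 3 = -0.019076

-0.0191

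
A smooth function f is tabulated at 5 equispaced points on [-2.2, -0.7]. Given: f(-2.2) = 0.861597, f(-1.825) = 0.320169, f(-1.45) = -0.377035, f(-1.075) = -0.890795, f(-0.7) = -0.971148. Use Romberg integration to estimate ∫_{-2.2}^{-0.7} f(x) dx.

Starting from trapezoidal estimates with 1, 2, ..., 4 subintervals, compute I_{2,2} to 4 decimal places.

-0.3925

I_{0,0} (trapezoid, 1 panel, h=1.5000): -0.082163
I_{1,0} (trapezoid, 2 panels, h=0.7500): -0.323858
I_{2,0} (trapezoid, 4 panels, h=0.3750): -0.375914
I_{1,1} = -0.323858 + (-0.323858 − (-0.082163))/3 = -0.404423
I_{2,1} = -0.375914 + (-0.375914 − (-0.323858))/3 = -0.393266
I_{2,2} = -0.393266 + (-0.393266 − (-0.404423))/15 = -0.392522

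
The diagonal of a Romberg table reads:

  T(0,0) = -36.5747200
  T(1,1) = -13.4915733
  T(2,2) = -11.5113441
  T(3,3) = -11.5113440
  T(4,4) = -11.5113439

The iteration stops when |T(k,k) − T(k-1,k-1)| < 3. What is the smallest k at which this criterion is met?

k = 2

|T(1,1) − T(0,0)| = 23.0831467 ≥ 3
|T(2,2) − T(1,1)| = 1.9802292 < 3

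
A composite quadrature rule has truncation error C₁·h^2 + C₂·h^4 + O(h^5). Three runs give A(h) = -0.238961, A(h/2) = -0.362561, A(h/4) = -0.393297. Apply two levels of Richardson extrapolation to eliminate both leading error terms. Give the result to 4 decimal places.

-0.4035

First eliminate the h^2 term (factor 2^2 = 4):
  B₁ = (4·(-0.362561) − (-0.238961))/3 = -0.403761
  B₂ = (4·(-0.393297) − (-0.362561))/3 = -0.403542
Then eliminate the h^4 term (factor 2^4 = 16):
  (16·(-0.403542) − (-0.403761))/15 = -0.403527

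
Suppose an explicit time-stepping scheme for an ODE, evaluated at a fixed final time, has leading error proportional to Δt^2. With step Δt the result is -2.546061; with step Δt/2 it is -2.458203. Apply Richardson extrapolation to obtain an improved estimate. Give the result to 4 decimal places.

Extrapolated value = (4·A(Δt/2) − A(Δt)) / (4 − 1)
= (4·(-2.458203) − (-2.546061)) / 3
= -7.286751 / 3 = -2.428917

-2.4289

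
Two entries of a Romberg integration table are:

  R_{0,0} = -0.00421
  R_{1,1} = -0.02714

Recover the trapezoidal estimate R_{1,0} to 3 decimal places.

From R_{1,1} = (4·R_{1,0} − R_{0,0})/3, solve for R_{1,0}:
4·R_{1,0} = 3·(-0.02714) + (-0.00421) = -0.08563
R_{1,0} = -0.02141

-0.021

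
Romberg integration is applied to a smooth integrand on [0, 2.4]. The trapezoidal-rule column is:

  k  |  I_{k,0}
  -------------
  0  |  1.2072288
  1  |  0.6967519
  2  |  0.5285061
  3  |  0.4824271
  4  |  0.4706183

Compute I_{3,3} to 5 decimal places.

0.46668

I_{1,1} = (4·0.6967519 − 1.2072288) / 3 = 0.5265929
I_{2,1} = 0.5285061 + (0.5285061 − 0.6967519)/3 = 0.4724242
I_{3,1} = (4·0.4824271 − 0.5285061) / 3 = 0.4670674
I_{2,2} = 0.4724242 + (0.4724242 − 0.5265929)/15 = 0.4688130
I_{3,2} = 0.4670674 + (0.4670674 − 0.4724242)/15 = 0.4667103
I_{3,3} = (64·0.4667103 − 0.4688130) / 63 = 0.4666769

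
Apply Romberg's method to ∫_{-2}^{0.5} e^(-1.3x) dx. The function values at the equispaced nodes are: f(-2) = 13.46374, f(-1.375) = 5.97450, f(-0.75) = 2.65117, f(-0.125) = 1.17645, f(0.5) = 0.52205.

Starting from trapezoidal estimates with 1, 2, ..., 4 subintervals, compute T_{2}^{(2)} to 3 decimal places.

9.960

T_{0}^{(0)} (trapezoid, 1 panel, h=2.5000): 17.48224
T_{1}^{(0)} (trapezoid, 2 panels, h=1.2500): 12.05508
T_{2}^{(0)} (trapezoid, 4 panels, h=0.6250): 10.49688
T_{1}^{(1)} = 12.05508 + (12.05508 − 17.48224)/3 = 10.24603
T_{2}^{(1)} = 10.49688 + (10.49688 − 12.05508)/3 = 9.97748
T_{2}^{(2)} = 9.97748 + (9.97748 − 10.24603)/15 = 9.95958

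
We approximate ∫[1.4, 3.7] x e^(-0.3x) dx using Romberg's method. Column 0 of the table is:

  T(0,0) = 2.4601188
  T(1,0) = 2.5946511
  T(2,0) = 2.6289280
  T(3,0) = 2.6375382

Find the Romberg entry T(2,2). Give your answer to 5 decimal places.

2.64041

T(1,1) = 2.5946511 + (2.5946511 − 2.4601188)/3 = 2.6394952
T(2,1) = 2.6289280 + (2.6289280 − 2.5946511)/3 = 2.6403536
T(2,2) = 2.6403536 + (2.6403536 − 2.6394952)/15 = 2.6404108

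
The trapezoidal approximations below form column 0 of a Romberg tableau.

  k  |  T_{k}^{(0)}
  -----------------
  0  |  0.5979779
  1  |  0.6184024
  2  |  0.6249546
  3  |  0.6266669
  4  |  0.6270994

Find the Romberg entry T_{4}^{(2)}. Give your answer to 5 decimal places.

T_{3}^{(1)} = (4·0.6266669 − 0.6249546) / 3 = 0.6272377
T_{4}^{(1)} = 0.6270994 + (0.6270994 − 0.6266669)/3 = 0.6272436
T_{4}^{(2)} = 0.6272436 + (0.6272436 − 0.6272377)/15 = 0.6272440

0.62724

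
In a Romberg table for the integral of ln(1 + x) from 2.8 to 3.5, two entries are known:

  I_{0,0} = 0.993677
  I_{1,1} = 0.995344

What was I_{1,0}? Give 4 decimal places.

From I_{1,1} = (4·I_{1,0} − I_{0,0})/3, solve for I_{1,0}:
4·I_{1,0} = 3·0.995344 + 0.993677 = 3.979709
I_{1,0} = 0.994927

0.9949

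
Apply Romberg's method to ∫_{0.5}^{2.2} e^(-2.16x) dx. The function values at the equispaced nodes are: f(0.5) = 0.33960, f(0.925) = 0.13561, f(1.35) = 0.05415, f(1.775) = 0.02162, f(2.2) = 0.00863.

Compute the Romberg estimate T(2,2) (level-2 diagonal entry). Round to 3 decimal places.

0.153

T(0,0) (trapezoid, 1 panel, h=1.7000): 0.29600
T(1,0) (trapezoid, 2 panels, h=0.8500): 0.19403
T(2,0) (trapezoid, 4 panels, h=0.4250): 0.16384
T(1,1) = 0.19403 + (0.19403 − 0.29600)/3 = 0.16004
T(2,1) = 0.16384 + (0.16384 − 0.19403)/3 = 0.15378
T(2,2) = 0.15378 + (0.15378 − 0.16004)/15 = 0.15336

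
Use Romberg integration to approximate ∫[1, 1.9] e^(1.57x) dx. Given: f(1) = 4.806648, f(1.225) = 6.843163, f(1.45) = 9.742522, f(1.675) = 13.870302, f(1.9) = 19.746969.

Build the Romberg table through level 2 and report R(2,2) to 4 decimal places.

R(0,0) (trapezoid, 1 panel, h=0.9000): 11.049128
R(1,0) (trapezoid, 2 panels, h=0.4500): 9.908699
R(2,0) (trapezoid, 4 panels, h=0.2250): 9.614879
R(1,1) = 9.908699 + (9.908699 − 11.049128)/3 = 9.528556
R(2,1) = 9.614879 + (9.614879 − 9.908699)/3 = 9.516939
R(2,2) = 9.516939 + (9.516939 − 9.528556)/15 = 9.516165

9.5162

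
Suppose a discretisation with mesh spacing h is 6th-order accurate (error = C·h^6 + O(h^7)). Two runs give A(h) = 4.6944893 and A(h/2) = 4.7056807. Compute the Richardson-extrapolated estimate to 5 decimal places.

4.70586

Extrapolated value = (64·A(h/2) − A(h)) / (64 − 1)
= (64·4.7056807 − 4.6944893) / 63
= 296.4690755 / 63 = 4.7058583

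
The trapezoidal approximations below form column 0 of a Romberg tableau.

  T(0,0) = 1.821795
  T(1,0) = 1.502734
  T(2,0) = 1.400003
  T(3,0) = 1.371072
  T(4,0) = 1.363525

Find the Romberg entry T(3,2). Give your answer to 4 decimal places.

Richardson extrapolation on the trapezoidal column (denominator 4−1=3):
T(2,1) = (4·1.400003 − 1.502734) / 3 = 1.365759
T(3,1) = (4·1.371072 − 1.400003) / 3 = 1.361428
T(3,2) = 1.361428 + (1.361428 − 1.365759)/15 = 1.361139
(Column j=1 coincides with Simpson's rule on the same nodes.)

1.3611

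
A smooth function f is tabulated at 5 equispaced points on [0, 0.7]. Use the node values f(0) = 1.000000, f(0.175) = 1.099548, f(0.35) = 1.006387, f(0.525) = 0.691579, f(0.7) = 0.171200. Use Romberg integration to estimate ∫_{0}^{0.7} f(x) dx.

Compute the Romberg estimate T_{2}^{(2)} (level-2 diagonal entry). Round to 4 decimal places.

T_{0}^{(0)} (trapezoid, 1 panel, h=0.7000): 0.409920
T_{1}^{(0)} (trapezoid, 2 panels, h=0.3500): 0.557195
T_{2}^{(0)} (trapezoid, 4 panels, h=0.1750): 0.592045
T_{1}^{(1)} = 0.557195 + (0.557195 − 0.409920)/3 = 0.606287
T_{2}^{(1)} = 0.592045 + (0.592045 − 0.557195)/3 = 0.603662
T_{2}^{(2)} = 0.603662 + (0.603662 − 0.606287)/15 = 0.603487

0.6035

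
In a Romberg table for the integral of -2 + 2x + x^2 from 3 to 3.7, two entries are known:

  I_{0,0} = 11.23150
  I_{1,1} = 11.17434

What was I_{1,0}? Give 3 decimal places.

From I_{1,1} = (4·I_{1,0} − I_{0,0})/3, solve for I_{1,0}:
4·I_{1,0} = 3·11.17434 + 11.23150 = 44.75452
I_{1,0} = 11.18863

11.189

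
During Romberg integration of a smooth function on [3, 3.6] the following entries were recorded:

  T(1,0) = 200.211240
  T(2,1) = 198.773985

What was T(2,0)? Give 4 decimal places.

From T(2,1) = (4·T(2,0) − T(1,0))/3, solve for T(2,0):
4·T(2,0) = 3·198.773985 + 200.211240 = 796.533195
T(2,0) = 199.133299

199.1333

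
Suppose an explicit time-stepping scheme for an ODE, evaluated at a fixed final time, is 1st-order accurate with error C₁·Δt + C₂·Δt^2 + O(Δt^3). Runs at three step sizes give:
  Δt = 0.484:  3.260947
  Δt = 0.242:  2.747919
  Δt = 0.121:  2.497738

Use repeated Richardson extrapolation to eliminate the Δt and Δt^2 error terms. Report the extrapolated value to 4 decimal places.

2.2518

First eliminate the Δt term (factor 2^1 = 2):
  B₁ = (2·2.747919 − 3.260947)/1 = 2.234891
  B₂ = (2·2.497738 − 2.747919)/1 = 2.247557
Then eliminate the Δt^2 term (factor 2^2 = 4):
  (4·2.247557 − 2.234891)/3 = 2.251779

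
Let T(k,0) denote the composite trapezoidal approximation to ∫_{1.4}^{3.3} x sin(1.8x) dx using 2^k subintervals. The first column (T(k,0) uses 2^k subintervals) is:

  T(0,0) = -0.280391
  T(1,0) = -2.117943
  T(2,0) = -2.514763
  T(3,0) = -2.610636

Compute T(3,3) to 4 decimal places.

T(1,1) = -2.117943 + (-2.117943 − (-0.280391))/3 = -2.730460
T(2,1) = (4·(-2.514763) − (-2.117943)) / 3 = -2.647036
T(3,1) = (4·(-2.610636) − (-2.514763)) / 3 = -2.642594
T(2,2) = -2.647036 + (-2.647036 − (-2.730460))/15 = -2.641474
T(3,2) = (16·(-2.642594) − (-2.647036)) / 15 = -2.642298
T(3,3) = (64·(-2.642298) − (-2.641474)) / 63 = -2.642311
(Column j=1 coincides with Simpson's rule on the same nodes.)

-2.6423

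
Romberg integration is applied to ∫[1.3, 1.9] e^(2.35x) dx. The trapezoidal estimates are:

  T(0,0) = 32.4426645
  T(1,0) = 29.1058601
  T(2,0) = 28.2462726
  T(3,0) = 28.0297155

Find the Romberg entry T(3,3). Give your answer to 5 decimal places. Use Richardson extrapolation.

Richardson extrapolation on the trapezoidal column (denominator 4−1=3):
T(1,1) = 29.1058601 + (29.1058601 − 32.4426645)/3 = 27.9935920
T(2,1) = 28.2462726 + (28.2462726 − 29.1058601)/3 = 27.9597434
T(3,1) = (4·28.0297155 − 28.2462726) / 3 = 27.9575298
T(2,2) = (16·27.9597434 − 27.9935920) / 15 = 27.9574868
T(3,2) = 27.9575298 + (27.9575298 − 27.9597434)/15 = 27.9573822
T(3,3) = 27.9573822 + (27.9573822 − 27.9574868)/63 = 27.9573805

27.95738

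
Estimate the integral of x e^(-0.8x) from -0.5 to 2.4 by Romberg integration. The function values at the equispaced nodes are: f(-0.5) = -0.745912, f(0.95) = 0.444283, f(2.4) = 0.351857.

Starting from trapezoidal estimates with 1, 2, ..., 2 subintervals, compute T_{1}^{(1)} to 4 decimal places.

0.6685

T_{0}^{(0)} (trapezoid, 1 panel, h=2.9000): -0.571380
T_{1}^{(0)} (trapezoid, 2 panels, h=1.4500): 0.358520
T_{1}^{(1)} = 0.358520 + (0.358520 − (-0.571380))/3 = 0.668487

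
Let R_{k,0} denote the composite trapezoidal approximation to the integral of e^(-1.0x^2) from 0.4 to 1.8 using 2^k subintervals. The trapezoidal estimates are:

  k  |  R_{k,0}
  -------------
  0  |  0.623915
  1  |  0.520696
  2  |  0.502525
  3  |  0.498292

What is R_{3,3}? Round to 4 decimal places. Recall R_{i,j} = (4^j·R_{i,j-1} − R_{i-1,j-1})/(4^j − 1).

0.4969

Richardson extrapolation on the trapezoidal column (denominator 4−1=3):
R_{1,1} = 0.520696 + (0.520696 − 0.623915)/3 = 0.486290
R_{2,1} = 0.502525 + (0.502525 − 0.520696)/3 = 0.496468
R_{3,1} = (4·0.498292 − 0.502525) / 3 = 0.496881
R_{2,2} = (16·0.496468 − 0.486290) / 15 = 0.497147
R_{3,2} = (16·0.496881 − 0.496468) / 15 = 0.496909
R_{3,3} = (64·0.496909 − 0.497147) / 63 = 0.496905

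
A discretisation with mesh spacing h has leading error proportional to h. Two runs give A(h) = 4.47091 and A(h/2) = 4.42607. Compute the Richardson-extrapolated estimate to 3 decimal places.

4.381

The leading error scales as h; refining by a factor of 2 reduces it by 2^1 = 2.
Extrapolated value = (2·A(h/2) − A(h)) / (2 − 1)
= (2·4.42607 − 4.47091) / 1
= 4.38123 / 1 = 4.38123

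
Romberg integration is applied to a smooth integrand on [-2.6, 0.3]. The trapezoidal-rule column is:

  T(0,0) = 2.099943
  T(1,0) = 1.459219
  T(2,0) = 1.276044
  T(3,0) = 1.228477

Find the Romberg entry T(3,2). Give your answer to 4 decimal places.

Richardson extrapolation on the trapezoidal column (denominator 4−1=3):
T(2,1) = 1.276044 + (1.276044 − 1.459219)/3 = 1.214986
T(3,1) = (4·1.228477 − 1.276044) / 3 = 1.212621
T(3,2) = 1.212621 + (1.212621 − 1.214986)/15 = 1.212463
(Column j=1 coincides with Simpson's rule on the same nodes.)

1.2125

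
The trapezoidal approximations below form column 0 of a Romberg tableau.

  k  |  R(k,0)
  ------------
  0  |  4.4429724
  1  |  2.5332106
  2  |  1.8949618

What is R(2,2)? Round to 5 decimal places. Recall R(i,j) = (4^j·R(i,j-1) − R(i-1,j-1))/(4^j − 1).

1.66792

Richardson extrapolation on the trapezoidal column (denominator 4−1=3):
R(1,1) = (4·2.5332106 − 4.4429724) / 3 = 1.8966233
R(2,1) = 1.8949618 + (1.8949618 − 2.5332106)/3 = 1.6822122
R(2,2) = 1.6822122 + (1.6822122 − 1.8966233)/15 = 1.6679181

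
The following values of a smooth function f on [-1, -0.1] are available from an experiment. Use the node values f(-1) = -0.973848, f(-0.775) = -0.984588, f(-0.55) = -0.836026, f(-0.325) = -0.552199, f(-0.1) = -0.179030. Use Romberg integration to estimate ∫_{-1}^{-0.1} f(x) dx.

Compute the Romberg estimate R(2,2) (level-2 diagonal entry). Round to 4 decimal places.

R(0,0) (trapezoid, 1 panel, h=0.9000): -0.518795
R(1,0) (trapezoid, 2 panels, h=0.4500): -0.635609
R(2,0) (trapezoid, 4 panels, h=0.2250): -0.663582
R(1,1) = -0.635609 + (-0.635609 − (-0.518795))/3 = -0.674547
R(2,1) = -0.663582 + (-0.663582 − (-0.635609))/3 = -0.672906
R(2,2) = -0.672906 + (-0.672906 − (-0.674547))/15 = -0.672797

-0.6728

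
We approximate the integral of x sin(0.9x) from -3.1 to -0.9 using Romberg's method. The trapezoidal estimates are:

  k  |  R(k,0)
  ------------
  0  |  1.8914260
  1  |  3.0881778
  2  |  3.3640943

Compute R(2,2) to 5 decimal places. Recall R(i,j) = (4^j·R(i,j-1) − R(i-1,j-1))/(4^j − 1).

Richardson extrapolation on the trapezoidal column (denominator 4−1=3):
R(1,1) = 3.0881778 + (3.0881778 − 1.8914260)/3 = 3.4870951
R(2,1) = (4·3.3640943 − 3.0881778) / 3 = 3.4560665
R(2,2) = (16·3.4560665 − 3.4870951) / 15 = 3.4539979

3.45400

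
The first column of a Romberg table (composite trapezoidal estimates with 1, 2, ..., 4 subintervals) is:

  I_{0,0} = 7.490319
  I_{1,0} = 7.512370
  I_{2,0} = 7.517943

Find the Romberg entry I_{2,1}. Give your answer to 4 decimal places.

Richardson extrapolation on the trapezoidal column (denominator 4−1=3):
I_{2,1} = (4·7.517943 − 7.512370) / 3 = 7.519801
(Column j=1 coincides with Simpson's rule on the same nodes.)

7.5198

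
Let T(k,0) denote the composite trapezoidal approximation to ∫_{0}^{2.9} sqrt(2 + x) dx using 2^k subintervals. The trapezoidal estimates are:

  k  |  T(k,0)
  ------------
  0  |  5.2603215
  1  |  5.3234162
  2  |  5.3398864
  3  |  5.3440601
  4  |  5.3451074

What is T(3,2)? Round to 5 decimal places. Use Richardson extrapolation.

5.34546

Richardson extrapolation on the trapezoidal column (denominator 4−1=3):
T(2,1) = (4·5.3398864 − 5.3234162) / 3 = 5.3453765
T(3,1) = 5.3440601 + (5.3440601 − 5.3398864)/3 = 5.3454513
T(3,2) = (16·5.3454513 − 5.3453765) / 15 = 5.3454563
(Column j=1 coincides with Simpson's rule on the same nodes.)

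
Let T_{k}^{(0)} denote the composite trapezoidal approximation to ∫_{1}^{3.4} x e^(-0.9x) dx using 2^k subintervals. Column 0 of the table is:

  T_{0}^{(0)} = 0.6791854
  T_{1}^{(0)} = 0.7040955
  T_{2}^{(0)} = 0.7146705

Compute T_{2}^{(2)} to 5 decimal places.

Richardson extrapolation on the trapezoidal column (denominator 4−1=3):
T_{1}^{(1)} = 0.7040955 + (0.7040955 − 0.6791854)/3 = 0.7123989
T_{2}^{(1)} = 0.7146705 + (0.7146705 − 0.7040955)/3 = 0.7181955
T_{2}^{(2)} = 0.7181955 + (0.7181955 − 0.7123989)/15 = 0.7185819

0.71858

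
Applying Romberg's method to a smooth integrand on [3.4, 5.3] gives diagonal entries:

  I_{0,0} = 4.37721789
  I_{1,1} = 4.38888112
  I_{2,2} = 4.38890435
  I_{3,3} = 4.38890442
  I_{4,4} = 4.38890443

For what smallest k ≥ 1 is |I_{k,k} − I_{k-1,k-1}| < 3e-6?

|I_{1,1} − I_{0,0}| = 0.01166323 ≥ 3e-6
|I_{2,2} − I_{1,1}| = 0.00002323 ≥ 3e-6
|I_{3,3} − I_{2,2}| = 0.00000007 < 3e-6

k = 3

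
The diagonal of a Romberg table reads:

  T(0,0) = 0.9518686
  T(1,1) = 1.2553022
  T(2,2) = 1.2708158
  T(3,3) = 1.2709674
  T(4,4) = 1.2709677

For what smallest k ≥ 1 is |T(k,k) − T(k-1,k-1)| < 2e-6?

|T(1,1) − T(0,0)| = 0.3034336 ≥ 2e-6
|T(2,2) − T(1,1)| = 0.0155136 ≥ 2e-6
|T(3,3) − T(2,2)| = 0.0001516 ≥ 2e-6
|T(4,4) − T(3,3)| = 0.0000003 < 2e-6

k = 4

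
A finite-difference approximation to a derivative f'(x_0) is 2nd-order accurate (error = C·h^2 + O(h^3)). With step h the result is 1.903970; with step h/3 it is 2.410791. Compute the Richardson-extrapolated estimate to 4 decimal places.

Extrapolated value = (9·A(h/3) − A(h)) / (9 − 1)
= (9·2.410791 − 1.903970) / 8
= 19.793149 / 8 = 2.474144

2.4741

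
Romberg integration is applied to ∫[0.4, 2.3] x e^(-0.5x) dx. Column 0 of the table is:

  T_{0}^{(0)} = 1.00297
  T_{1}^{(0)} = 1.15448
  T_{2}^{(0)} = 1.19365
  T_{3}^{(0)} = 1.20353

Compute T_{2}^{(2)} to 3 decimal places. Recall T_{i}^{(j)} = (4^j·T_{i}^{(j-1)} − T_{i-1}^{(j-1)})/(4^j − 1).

Richardson extrapolation on the trapezoidal column (denominator 4−1=3):
T_{1}^{(1)} = 1.15448 + (1.15448 − 1.00297)/3 = 1.20498
T_{2}^{(1)} = 1.19365 + (1.19365 − 1.15448)/3 = 1.20671
T_{2}^{(2)} = (16·1.20671 − 1.20498) / 15 = 1.20683

1.207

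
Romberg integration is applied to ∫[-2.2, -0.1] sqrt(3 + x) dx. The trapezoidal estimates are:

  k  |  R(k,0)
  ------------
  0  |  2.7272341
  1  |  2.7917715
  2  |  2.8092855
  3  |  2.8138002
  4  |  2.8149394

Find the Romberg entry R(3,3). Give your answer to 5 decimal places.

R(1,1) = 2.7917715 + (2.7917715 − 2.7272341)/3 = 2.8132840
R(2,1) = (4·2.8092855 − 2.7917715) / 3 = 2.8151235
R(3,1) = (4·2.8138002 − 2.8092855) / 3 = 2.8153051
R(2,2) = 2.8151235 + (2.8151235 − 2.8132840)/15 = 2.8152461
R(3,2) = 2.8153051 + (2.8153051 − 2.8151235)/15 = 2.8153172
R(3,3) = 2.8153172 + (2.8153172 − 2.8152461)/63 = 2.8153183

2.81532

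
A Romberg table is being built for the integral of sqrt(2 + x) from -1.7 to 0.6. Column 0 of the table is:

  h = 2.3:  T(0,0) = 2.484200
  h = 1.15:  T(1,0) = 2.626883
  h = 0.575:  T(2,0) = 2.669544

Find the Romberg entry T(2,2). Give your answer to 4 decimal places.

2.6844

T(1,1) = 2.626883 + (2.626883 − 2.484200)/3 = 2.674444
T(2,1) = (4·2.669544 − 2.626883) / 3 = 2.683764
T(2,2) = (16·2.683764 − 2.674444) / 15 = 2.684385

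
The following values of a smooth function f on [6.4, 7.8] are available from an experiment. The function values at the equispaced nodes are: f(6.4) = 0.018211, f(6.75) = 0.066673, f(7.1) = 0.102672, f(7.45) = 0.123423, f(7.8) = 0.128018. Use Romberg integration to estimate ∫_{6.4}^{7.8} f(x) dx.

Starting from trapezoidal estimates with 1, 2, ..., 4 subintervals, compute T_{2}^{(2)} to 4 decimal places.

T_{0}^{(0)} (trapezoid, 1 panel, h=1.4000): 0.102360
T_{1}^{(0)} (trapezoid, 2 panels, h=0.7000): 0.123051
T_{2}^{(0)} (trapezoid, 4 panels, h=0.3500): 0.128059
T_{1}^{(1)} = 0.123051 + (0.123051 − 0.102360)/3 = 0.129948
T_{2}^{(1)} = 0.128059 + (0.128059 − 0.123051)/3 = 0.129728
T_{2}^{(2)} = 0.129728 + (0.129728 − 0.129948)/15 = 0.129713

0.1297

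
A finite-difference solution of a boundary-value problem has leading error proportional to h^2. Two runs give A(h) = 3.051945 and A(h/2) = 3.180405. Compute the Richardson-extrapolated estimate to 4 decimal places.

Extrapolated value = (4·A(h/2) − A(h)) / (4 − 1)
= (4·3.180405 − 3.051945) / 3
= 9.669675 / 3 = 3.223225

3.2232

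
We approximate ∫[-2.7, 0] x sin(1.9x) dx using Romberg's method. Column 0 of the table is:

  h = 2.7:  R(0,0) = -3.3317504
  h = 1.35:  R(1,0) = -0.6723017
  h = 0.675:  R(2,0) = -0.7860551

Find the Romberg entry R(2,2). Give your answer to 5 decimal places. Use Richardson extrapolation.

-0.89318

R(1,1) = -0.6723017 + (-0.6723017 − (-3.3317504))/3 = 0.2141812
R(2,1) = (4·(-0.7860551) − (-0.6723017)) / 3 = -0.8239729
R(2,2) = (16·(-0.8239729) − 0.2141812) / 15 = -0.8931832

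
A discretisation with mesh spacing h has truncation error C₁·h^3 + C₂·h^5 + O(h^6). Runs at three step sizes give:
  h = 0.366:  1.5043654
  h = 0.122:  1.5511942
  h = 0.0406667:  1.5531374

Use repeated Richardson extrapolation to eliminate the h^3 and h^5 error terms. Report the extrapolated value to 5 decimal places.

First eliminate the h^3 term (factor 3^3 = 27):
  B₁ = (27·1.5511942 − 1.5043654)/26 = 1.5529953
  B₂ = (27·1.5531374 − 1.5511942)/26 = 1.5532121
Then eliminate the h^5 term (factor 3^5 = 243):
  (243·1.5532121 − 1.5529953)/242 = 1.5532130

1.55321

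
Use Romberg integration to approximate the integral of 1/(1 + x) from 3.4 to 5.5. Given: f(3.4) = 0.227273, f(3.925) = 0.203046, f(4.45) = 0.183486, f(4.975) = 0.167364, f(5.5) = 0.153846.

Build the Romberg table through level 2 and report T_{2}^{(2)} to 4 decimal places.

0.3902

T_{0}^{(0)} (trapezoid, 1 panel, h=2.1000): 0.400175
T_{1}^{(0)} (trapezoid, 2 panels, h=1.0500): 0.392748
T_{2}^{(0)} (trapezoid, 4 panels, h=0.5250): 0.390839
T_{1}^{(1)} = 0.392748 + (0.392748 − 0.400175)/3 = 0.390272
T_{2}^{(1)} = 0.390839 + (0.390839 − 0.392748)/3 = 0.390203
T_{2}^{(2)} = 0.390203 + (0.390203 − 0.390272)/15 = 0.390198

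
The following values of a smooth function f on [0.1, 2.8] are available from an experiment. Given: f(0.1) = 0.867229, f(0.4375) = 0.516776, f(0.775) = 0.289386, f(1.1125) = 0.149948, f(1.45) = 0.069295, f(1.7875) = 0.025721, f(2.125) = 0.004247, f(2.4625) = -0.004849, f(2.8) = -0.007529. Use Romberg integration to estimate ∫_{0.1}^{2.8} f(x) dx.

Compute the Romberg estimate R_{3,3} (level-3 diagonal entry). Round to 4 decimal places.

0.4877

R_{0,0} (trapezoid, 1 panel, h=2.7000): 1.160595
R_{1,0} (trapezoid, 2 panels, h=1.3500): 0.673846
R_{2,0} (trapezoid, 4 panels, h=0.6750): 0.535125
R_{3,0} (trapezoid, 8 panels, h=0.3375): 0.499626
R_{1,1} = 0.673846 + (0.673846 − 1.160595)/3 = 0.511596
R_{2,1} = 0.535125 + (0.535125 − 0.673846)/3 = 0.488885
R_{3,1} = 0.499626 + (0.499626 − 0.535125)/3 = 0.487793
R_{2,2} = 0.488885 + (0.488885 − 0.511596)/15 = 0.487371
R_{3,2} = 0.487793 + (0.487793 − 0.488885)/15 = 0.487720
R_{3,3} = 0.487720 + (0.487720 − 0.487371)/63 = 0.487726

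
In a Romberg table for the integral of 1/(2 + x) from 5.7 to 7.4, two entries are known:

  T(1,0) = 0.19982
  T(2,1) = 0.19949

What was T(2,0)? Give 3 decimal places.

0.200

From T(2,1) = (4·T(2,0) − T(1,0))/3, solve for T(2,0):
4·T(2,0) = 3·0.19949 + 0.19982 = 0.79829
T(2,0) = 0.19957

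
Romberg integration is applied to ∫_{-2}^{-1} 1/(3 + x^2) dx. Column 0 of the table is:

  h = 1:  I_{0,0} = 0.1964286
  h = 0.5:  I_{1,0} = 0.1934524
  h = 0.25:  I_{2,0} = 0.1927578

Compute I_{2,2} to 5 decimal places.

0.19253

Richardson extrapolation on the trapezoidal column (denominator 4−1=3):
I_{1,1} = (4·0.1934524 − 0.1964286) / 3 = 0.1924603
I_{2,1} = (4·0.1927578 − 0.1934524) / 3 = 0.1925263
I_{2,2} = (16·0.1925263 − 0.1924603) / 15 = 0.1925307
(Column j=1 coincides with Simpson's rule on the same nodes.)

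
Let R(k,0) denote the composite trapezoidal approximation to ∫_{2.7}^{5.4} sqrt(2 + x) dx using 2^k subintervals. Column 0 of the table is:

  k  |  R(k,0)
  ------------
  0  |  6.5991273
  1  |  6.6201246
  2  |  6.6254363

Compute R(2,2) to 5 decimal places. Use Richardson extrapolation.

Richardson extrapolation on the trapezoidal column (denominator 4−1=3):
R(1,1) = (4·6.6201246 − 6.5991273) / 3 = 6.6271237
R(2,1) = (4·6.6254363 − 6.6201246) / 3 = 6.6272069
R(2,2) = (16·6.6272069 − 6.6271237) / 15 = 6.6272124

6.62721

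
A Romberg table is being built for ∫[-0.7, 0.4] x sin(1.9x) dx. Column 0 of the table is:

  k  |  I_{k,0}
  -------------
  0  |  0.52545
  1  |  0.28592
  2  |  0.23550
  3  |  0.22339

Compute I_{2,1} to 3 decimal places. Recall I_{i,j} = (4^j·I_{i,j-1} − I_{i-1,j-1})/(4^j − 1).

Richardson extrapolation on the trapezoidal column (denominator 4−1=3):
I_{2,1} = 0.23550 + (0.23550 − 0.28592)/3 = 0.21869

0.219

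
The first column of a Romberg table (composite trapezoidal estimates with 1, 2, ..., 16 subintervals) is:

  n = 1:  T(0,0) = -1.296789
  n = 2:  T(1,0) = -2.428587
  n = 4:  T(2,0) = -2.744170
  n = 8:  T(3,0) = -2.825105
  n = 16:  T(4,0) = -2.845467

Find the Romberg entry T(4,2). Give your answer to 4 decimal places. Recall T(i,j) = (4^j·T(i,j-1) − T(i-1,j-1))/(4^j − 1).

Richardson extrapolation on the trapezoidal column (denominator 4−1=3):
T(3,1) = -2.825105 + (-2.825105 − (-2.744170))/3 = -2.852083
T(4,1) = -2.845467 + (-2.845467 − (-2.825105))/3 = -2.852254
T(4,2) = -2.852254 + (-2.852254 − (-2.852083))/15 = -2.852265

-2.8523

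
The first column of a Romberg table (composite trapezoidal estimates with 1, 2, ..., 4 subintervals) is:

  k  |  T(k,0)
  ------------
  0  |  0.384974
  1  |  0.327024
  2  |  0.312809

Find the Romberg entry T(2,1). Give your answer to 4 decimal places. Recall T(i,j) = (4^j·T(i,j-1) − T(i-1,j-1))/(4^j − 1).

T(2,1) = 0.312809 + (0.312809 − 0.327024)/3 = 0.308071

0.3081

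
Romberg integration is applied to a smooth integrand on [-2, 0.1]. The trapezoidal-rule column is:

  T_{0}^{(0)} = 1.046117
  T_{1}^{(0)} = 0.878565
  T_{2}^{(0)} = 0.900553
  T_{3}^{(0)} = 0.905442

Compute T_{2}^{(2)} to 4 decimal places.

0.9136

T_{1}^{(1)} = 0.878565 + (0.878565 − 1.046117)/3 = 0.822714
T_{2}^{(1)} = 0.900553 + (0.900553 − 0.878565)/3 = 0.907882
T_{2}^{(2)} = (16·0.907882 − 0.822714) / 15 = 0.913560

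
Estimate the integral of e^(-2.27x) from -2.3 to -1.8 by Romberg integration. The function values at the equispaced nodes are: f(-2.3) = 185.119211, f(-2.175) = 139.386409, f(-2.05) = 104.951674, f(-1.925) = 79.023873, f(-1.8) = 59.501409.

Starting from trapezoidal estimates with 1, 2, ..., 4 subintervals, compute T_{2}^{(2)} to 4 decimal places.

T_{0}^{(0)} (trapezoid, 1 panel, h=0.5000): 61.155155
T_{1}^{(0)} (trapezoid, 2 panels, h=0.2500): 56.815496
T_{2}^{(0)} (trapezoid, 4 panels, h=0.1250): 55.709033
T_{1}^{(1)} = 56.815496 + (56.815496 − 61.155155)/3 = 55.368943
T_{2}^{(1)} = 55.709033 + (55.709033 − 56.815496)/3 = 55.340212
T_{2}^{(2)} = 55.340212 + (55.340212 − 55.368943)/15 = 55.338297

55.3383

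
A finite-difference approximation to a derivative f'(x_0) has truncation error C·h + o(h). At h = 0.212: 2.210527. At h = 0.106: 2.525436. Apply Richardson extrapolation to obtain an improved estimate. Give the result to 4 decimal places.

The leading error scales as h; refining by a factor of 2 reduces it by 2^1 = 2.
Extrapolated value = (2·A(h/2) − A(h)) / (2 − 1)
= (2·2.525436 − 2.210527) / 1
= 2.840345 / 1 = 2.840345

2.8403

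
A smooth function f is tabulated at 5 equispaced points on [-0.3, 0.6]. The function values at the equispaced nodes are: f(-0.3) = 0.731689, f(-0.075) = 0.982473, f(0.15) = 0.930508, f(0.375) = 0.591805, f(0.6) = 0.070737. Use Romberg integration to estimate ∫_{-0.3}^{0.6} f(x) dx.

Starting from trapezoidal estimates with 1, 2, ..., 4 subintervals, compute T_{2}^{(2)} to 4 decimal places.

T_{0}^{(0)} (trapezoid, 1 panel, h=0.9000): 0.361092
T_{1}^{(0)} (trapezoid, 2 panels, h=0.4500): 0.599274
T_{2}^{(0)} (trapezoid, 4 panels, h=0.2250): 0.653850
T_{1}^{(1)} = 0.599274 + (0.599274 − 0.361092)/3 = 0.678668
T_{2}^{(1)} = 0.653850 + (0.653850 − 0.599274)/3 = 0.672042
T_{2}^{(2)} = 0.672042 + (0.672042 − 0.678668)/15 = 0.671600

0.6716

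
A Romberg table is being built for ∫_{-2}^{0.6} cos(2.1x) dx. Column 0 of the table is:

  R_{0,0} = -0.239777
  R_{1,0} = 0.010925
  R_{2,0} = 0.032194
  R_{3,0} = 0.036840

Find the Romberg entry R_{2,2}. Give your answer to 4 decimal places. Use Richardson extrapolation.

Richardson extrapolation on the trapezoidal column (denominator 4−1=3):
R_{1,1} = (4·0.010925 − (-0.239777)) / 3 = 0.094492
R_{2,1} = 0.032194 + (0.032194 − 0.010925)/3 = 0.039284
R_{2,2} = 0.039284 + (0.039284 − 0.094492)/15 = 0.035603

0.0356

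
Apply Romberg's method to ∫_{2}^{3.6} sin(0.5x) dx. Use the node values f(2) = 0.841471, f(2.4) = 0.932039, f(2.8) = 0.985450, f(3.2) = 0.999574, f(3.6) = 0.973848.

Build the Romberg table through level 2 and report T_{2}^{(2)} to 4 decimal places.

1.5350

T_{0}^{(0)} (trapezoid, 1 panel, h=1.6000): 1.452255
T_{1}^{(0)} (trapezoid, 2 panels, h=0.8000): 1.514488
T_{2}^{(0)} (trapezoid, 4 panels, h=0.4000): 1.529889
T_{1}^{(1)} = 1.514488 + (1.514488 − 1.452255)/3 = 1.535232
T_{2}^{(1)} = 1.529889 + (1.529889 − 1.514488)/3 = 1.535023
T_{2}^{(2)} = 1.535023 + (1.535023 − 1.535232)/15 = 1.535009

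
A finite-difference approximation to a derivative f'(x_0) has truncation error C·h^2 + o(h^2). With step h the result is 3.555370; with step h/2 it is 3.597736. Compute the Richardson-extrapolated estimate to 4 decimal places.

The leading error scales as h^2; refining by a factor of 2 reduces it by 2^2 = 4.
Extrapolated value = (4·A(h/2) − A(h)) / (4 − 1)
= (4·3.597736 − 3.555370) / 3
= 10.835574 / 3 = 3.611858

3.6119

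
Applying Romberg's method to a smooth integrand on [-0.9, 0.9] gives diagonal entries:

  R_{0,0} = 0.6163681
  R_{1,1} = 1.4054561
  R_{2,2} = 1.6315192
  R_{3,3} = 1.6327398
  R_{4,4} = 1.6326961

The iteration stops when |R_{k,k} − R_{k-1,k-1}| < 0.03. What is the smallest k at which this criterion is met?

|R_{1,1} − R_{0,0}| = 0.7890880 ≥ 0.03
|R_{2,2} − R_{1,1}| = 0.2260631 ≥ 0.03
|R_{3,3} − R_{2,2}| = 0.0012206 < 0.03

k = 3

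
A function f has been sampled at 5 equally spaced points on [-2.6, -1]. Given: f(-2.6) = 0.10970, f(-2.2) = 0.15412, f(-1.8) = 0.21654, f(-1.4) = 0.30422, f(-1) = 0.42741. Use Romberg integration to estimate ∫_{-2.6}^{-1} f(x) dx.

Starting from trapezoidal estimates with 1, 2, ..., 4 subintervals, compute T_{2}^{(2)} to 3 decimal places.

T_{0}^{(0)} (trapezoid, 1 panel, h=1.6000): 0.42969
T_{1}^{(0)} (trapezoid, 2 panels, h=0.8000): 0.38808
T_{2}^{(0)} (trapezoid, 4 panels, h=0.4000): 0.37737
T_{1}^{(1)} = 0.38808 + (0.38808 − 0.42969)/3 = 0.37421
T_{2}^{(1)} = 0.37737 + (0.37737 − 0.38808)/3 = 0.37380
T_{2}^{(2)} = 0.37380 + (0.37380 − 0.37421)/15 = 0.37377

0.374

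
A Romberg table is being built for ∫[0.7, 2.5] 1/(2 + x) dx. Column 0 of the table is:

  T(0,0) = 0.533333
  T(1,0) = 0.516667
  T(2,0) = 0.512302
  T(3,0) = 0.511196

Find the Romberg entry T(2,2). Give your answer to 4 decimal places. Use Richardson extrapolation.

T(1,1) = (4·0.516667 − 0.533333) / 3 = 0.511112
T(2,1) = (4·0.512302 − 0.516667) / 3 = 0.510847
T(2,2) = 0.510847 + (0.510847 − 0.511112)/15 = 0.510829
(Column j=1 coincides with Simpson's rule on the same nodes.)

0.5108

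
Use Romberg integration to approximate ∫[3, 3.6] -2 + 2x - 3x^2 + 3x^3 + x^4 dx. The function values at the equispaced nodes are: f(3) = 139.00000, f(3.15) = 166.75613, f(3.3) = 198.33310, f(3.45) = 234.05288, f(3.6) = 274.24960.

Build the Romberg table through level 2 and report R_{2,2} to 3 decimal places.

120.658

R_{0,0} (trapezoid, 1 panel, h=0.6000): 123.97488
R_{1,0} (trapezoid, 2 panels, h=0.3000): 121.48737
R_{2,0} (trapezoid, 4 panels, h=0.1500): 120.86504
R_{1,1} = 121.48737 + (121.48737 − 123.97488)/3 = 120.65820
R_{2,1} = 120.86504 + (120.86504 − 121.48737)/3 = 120.65760
R_{2,2} = 120.65760 + (120.65760 − 120.65820)/15 = 120.65756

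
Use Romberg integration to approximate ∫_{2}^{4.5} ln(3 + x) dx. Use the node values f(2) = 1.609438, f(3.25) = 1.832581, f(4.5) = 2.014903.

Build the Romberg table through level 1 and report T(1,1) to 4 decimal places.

4.5644

T(0,0) (trapezoid, 1 panel, h=2.5000): 4.530426
T(1,0) (trapezoid, 2 panels, h=1.2500): 4.555939
T(1,1) = 4.555939 + (4.555939 − 4.530426)/3 = 4.564443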